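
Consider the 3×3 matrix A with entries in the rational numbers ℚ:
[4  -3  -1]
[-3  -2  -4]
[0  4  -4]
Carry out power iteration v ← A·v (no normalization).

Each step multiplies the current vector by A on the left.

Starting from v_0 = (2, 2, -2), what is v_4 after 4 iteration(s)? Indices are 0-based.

v_4 = (6, -1764, 1656)

v_0 = (2, 2, -2).
v_1 = A·v_0 = (4, -2, 16).
v_2 = A·v_1 = (6, -72, -72).
v_3 = A·v_2 = (312, 414, 0).
v_4 = A·v_3 = (6, -1764, 1656).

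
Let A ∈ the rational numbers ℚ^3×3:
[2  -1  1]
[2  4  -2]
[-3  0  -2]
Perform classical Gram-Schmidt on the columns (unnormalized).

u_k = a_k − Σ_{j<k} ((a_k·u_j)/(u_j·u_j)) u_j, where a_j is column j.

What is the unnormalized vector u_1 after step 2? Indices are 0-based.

u_1 = (-29/17, 56/17, 18/17)

Step 1: u_0 = a_0 = (2, 2, -3).
Step 2: u_1 = a_1 − (6/17)·u_0 = (-29/17, 56/17, 18/17).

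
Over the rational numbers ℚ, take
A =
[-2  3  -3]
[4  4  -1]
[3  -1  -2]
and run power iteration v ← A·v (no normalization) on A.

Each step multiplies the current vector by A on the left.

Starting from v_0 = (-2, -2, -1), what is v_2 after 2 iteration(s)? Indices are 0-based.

v_0 = (-2, -2, -1).
v_1 = A·v_0 = (1, -15, -2).
v_2 = A·v_1 = (-41, -54, 22).

v_2 = (-41, -54, 22)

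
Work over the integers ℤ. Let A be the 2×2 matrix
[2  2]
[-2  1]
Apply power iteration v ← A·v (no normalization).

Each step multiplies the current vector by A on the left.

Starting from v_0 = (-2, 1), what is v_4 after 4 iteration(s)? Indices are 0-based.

v_0 = (-2, 1).
v_1 = A·v_0 = (-2, 5).
v_2 = A·v_1 = (6, 9).
v_3 = A·v_2 = (30, -3).
v_4 = A·v_3 = (54, -63).

v_4 = (54, -63)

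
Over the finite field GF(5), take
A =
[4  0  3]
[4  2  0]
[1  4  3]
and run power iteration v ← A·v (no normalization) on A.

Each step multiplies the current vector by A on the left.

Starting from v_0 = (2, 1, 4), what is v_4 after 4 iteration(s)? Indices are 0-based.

v_0 = (2, 1, 4).
v_1 = A·v_0 = (0, 0, 3).
v_2 = A·v_1 = (4, 0, 4).
v_3 = A·v_2 = (3, 1, 1).
v_4 = A·v_3 = (0, 4, 0).

v_4 = (0, 4, 0)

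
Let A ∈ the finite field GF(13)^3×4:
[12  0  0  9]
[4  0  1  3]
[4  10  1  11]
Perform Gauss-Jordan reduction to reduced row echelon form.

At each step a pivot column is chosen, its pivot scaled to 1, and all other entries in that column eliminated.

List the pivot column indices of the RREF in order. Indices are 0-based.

[1] R0 /= 12  ⇒  (1, 0, 0, 4)
     R1 -= 4·R0  ⇒  (0, 0, 1, 0)
     R2 -= 4·R0  ⇒  (0, 10, 1, 8)
[2] R1 <-> R2
[2] R1 /= 10  ⇒  (0, 1, 4, 6)
[3] R2 /= 1  ⇒  (0, 0, 1, 0)
     R1 -= 4·R2  ⇒  (0, 1, 0, 6)

pivot columns: 0, 1, 2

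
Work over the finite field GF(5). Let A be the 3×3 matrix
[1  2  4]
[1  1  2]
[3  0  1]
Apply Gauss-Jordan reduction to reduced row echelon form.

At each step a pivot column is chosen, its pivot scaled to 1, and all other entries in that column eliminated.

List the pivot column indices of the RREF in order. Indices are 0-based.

pivot columns: 0, 1, 2

pivot(0,0)=1: scale R0 → (1, 2, 4)
  clear (1,0): R1 −= (1)R0 → (0, 4, 3)
  clear (2,0): R2 −= (3)R0 → (0, 4, 4)
pivot(1,1)=4: scale R1 → (0, 1, 2)
  clear (0,1): R0 −= (2)R1 → (1, 0, 0)
  clear (2,1): R2 −= (4)R1 → (0, 0, 1)
pivot(2,2)=1: scale R2 → (0, 0, 1)
  clear (1,2): R1 −= (2)R2 → (0, 1, 0)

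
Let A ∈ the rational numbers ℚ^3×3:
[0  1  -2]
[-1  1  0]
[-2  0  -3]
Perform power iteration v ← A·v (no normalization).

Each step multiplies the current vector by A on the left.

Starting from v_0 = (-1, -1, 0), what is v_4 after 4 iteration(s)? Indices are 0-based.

v_4 = (-35, -4, -78)

v_0 = (-1, -1, 0).
v_1 = A·v_0 = (-1, 0, 2).
v_2 = A·v_1 = (-4, 1, -4).
v_3 = A·v_2 = (9, 5, 20).
v_4 = A·v_3 = (-35, -4, -78).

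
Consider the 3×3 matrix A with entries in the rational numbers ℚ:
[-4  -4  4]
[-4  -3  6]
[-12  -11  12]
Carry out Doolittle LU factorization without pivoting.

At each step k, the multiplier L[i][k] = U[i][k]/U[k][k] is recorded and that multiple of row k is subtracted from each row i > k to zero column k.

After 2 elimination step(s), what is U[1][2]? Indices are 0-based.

U[1][2] = 2

[col 0] pivot -4
  R1 -= 1*R0 → (0, 1, 2)  (L[1][0] := 1)
  R2 -= 3*R0 → (0, 1, 0)  (L[2][0] := 3)
[col 1] pivot 1
  R2 -= 1*R1 → (0, 0, -2)  (L[2][1] := 1)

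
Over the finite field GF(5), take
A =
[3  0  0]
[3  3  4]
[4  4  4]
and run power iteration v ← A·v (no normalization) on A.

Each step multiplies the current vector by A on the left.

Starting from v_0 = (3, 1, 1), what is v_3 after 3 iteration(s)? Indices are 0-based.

v_3 = (1, 1, 3)

v_0 = (3, 1, 1).
v_1 = A·v_0 = (4, 1, 0).
v_2 = A·v_1 = (2, 0, 0).
v_3 = A·v_2 = (1, 1, 3).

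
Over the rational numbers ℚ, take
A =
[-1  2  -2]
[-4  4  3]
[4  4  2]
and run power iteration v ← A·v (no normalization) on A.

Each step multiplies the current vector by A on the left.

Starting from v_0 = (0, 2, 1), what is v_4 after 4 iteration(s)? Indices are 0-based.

v_4 = (156, 3192, 2688)

v_0 = (0, 2, 1).
v_1 = A·v_0 = (2, 11, 10).
v_2 = A·v_1 = (0, 66, 72).
v_3 = A·v_2 = (-12, 480, 408).
v_4 = A·v_3 = (156, 3192, 2688).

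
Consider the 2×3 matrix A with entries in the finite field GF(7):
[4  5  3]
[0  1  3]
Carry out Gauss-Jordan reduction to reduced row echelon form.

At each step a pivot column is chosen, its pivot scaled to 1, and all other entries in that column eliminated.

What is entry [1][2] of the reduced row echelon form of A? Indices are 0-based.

M[1][2] = 3

[1] R0 /= 4  ⇒  (1, 3, 6)
[2] R1 /= 1  ⇒  (0, 1, 3)
     R0 -= 3·R1  ⇒  (1, 0, 4)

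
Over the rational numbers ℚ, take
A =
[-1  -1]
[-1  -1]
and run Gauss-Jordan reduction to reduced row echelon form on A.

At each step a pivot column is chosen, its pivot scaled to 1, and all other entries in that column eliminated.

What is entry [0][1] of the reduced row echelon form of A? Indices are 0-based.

[1] R0 /= -1  ⇒  (1, 1)
     R1 -= -1·R0  ⇒  (0, 0)
column 1 empty below row 1

M[0][1] = 1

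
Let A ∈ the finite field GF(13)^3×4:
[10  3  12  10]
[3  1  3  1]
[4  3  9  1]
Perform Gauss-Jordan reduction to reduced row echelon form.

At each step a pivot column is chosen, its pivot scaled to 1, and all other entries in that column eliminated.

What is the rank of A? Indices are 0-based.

rank = 3

pivot(0,0)=10: scale R0 → (1, 12, 9, 1)
  clear (1,0): R1 −= (3)R0 → (0, 4, 2, 11)
  clear (2,0): R2 −= (4)R0 → (0, 7, 12, 10)
pivot(1,1)=4: scale R1 → (0, 1, 7, 6)
  clear (0,1): R0 −= (12)R1 → (1, 0, 3, 7)
  clear (2,1): R2 −= (7)R1 → (0, 0, 2, 7)
pivot(2,2)=2: scale R2 → (0, 0, 1, 10)
  clear (0,2): R0 −= (3)R2 → (1, 0, 0, 3)
  clear (1,2): R1 −= (7)R2 → (0, 1, 0, 1)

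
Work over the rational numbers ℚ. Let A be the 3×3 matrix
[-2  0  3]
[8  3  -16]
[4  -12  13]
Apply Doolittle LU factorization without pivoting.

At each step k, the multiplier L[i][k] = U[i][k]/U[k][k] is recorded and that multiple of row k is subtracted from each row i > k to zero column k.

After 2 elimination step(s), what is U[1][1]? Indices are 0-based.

[col 0] pivot -2
  R1 -= -4*R0 → (0, 3, -4)  (L[1][0] := -4)
  R2 -= -2*R0 → (0, -12, 19)  (L[2][0] := -2)
[col 1] pivot 3
  R2 -= -4*R1 → (0, 0, 3)  (L[2][1] := -4)

U[1][1] = 3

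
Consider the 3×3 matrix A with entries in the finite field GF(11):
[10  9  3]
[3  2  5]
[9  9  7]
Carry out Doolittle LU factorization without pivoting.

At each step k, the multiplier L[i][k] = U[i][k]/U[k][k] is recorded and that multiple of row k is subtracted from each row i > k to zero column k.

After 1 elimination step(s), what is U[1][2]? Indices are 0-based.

Step 1: pivot at (0,0) is 10.
  row1 ← row1 − (8)·row0  ⇒  L[1][0]=8, U row1=(0, 7, 3)
  row2 ← row2 − (2)·row0  ⇒  L[2][0]=2, U row2=(0, 2, 1)

U[1][2] = 3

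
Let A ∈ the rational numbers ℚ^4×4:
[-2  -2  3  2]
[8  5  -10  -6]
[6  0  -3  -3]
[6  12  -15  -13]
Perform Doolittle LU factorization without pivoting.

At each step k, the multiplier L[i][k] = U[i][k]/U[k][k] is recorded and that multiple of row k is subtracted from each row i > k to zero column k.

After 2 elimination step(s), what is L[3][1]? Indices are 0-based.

L[3][1] = -2

[col 0] pivot -2
  R1 -= -4*R0 → (0, -3, 2, 2)  (L[1][0] := -4)
  R2 -= -3*R0 → (0, -6, 6, 3)  (L[2][0] := -3)
  R3 -= -3*R0 → (0, 6, -6, -7)  (L[3][0] := -3)
[col 1] pivot -3
  R2 -= 2*R1 → (0, 0, 2, -1)  (L[2][1] := 2)
  R3 -= -2*R1 → (0, 0, -2, -3)  (L[3][1] := -2)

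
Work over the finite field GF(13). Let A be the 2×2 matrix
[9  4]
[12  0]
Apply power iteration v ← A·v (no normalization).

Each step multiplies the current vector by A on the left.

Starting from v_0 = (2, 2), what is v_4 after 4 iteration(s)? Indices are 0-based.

v_0 = (2, 2).
v_1 = A·v_0 = (0, 11).
v_2 = A·v_1 = (5, 0).
v_3 = A·v_2 = (6, 8).
v_4 = A·v_3 = (8, 7).

v_4 = (8, 7)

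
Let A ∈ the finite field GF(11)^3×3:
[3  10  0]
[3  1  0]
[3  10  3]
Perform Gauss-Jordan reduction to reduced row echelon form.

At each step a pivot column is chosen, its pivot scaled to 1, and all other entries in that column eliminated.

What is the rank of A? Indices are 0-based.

rank = 3

[1] R0 /= 3  ⇒  (1, 7, 0)
     R1 -= 3·R0  ⇒  (0, 2, 0)
     R2 -= 3·R0  ⇒  (0, 0, 3)
[2] R1 /= 2  ⇒  (0, 1, 0)
     R0 -= 7·R1  ⇒  (1, 0, 0)
[3] R2 /= 3  ⇒  (0, 0, 1)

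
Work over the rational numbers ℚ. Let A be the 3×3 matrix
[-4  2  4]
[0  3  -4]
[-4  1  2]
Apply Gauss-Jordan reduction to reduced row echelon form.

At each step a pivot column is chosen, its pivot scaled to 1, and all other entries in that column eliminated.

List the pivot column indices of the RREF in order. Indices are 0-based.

pivot columns: 0, 1, 2

[1] R0 /= -4  ⇒  (1, -1/2, -1)
     R2 -= -4·R0  ⇒  (0, -1, -2)
[2] R1 /= 3  ⇒  (0, 1, -4/3)
     R0 -= -1/2·R1  ⇒  (1, 0, -5/3)
     R2 -= -1·R1  ⇒  (0, 0, -10/3)
[3] R2 /= -10/3  ⇒  (0, 0, 1)
     R0 -= -5/3·R2  ⇒  (1, 0, 0)
     R1 -= -4/3·R2  ⇒  (0, 1, 0)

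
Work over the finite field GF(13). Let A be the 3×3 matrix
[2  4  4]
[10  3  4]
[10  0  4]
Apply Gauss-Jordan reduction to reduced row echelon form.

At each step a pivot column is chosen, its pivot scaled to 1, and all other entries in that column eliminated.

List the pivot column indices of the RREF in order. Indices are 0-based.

pivot(0,0)=2: scale R0 → (1, 2, 2)
  clear (1,0): R1 −= (10)R0 → (0, 9, 10)
  clear (2,0): R2 −= (10)R0 → (0, 6, 10)
pivot(1,1)=9: scale R1 → (0, 1, 4)
  clear (0,1): R0 −= (2)R1 → (1, 0, 7)
  clear (2,1): R2 −= (6)R1 → (0, 0, 12)
pivot(2,2)=12: scale R2 → (0, 0, 1)
  clear (0,2): R0 −= (7)R2 → (1, 0, 0)
  clear (1,2): R1 −= (4)R2 → (0, 1, 0)

pivot columns: 0, 1, 2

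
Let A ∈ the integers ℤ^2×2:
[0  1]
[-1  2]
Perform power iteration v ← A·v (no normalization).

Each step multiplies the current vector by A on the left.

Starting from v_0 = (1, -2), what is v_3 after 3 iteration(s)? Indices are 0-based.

v_3 = (-8, -11)

v_0 = (1, -2).
v_1 = A·v_0 = (-2, -5).
v_2 = A·v_1 = (-5, -8).
v_3 = A·v_2 = (-8, -11).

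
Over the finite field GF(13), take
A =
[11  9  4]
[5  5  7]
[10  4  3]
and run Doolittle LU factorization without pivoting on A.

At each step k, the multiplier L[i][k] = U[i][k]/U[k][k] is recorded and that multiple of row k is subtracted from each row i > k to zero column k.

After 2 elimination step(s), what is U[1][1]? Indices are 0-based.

k=0: U[0][0]=11
  eliminate (1,0): mult=4, new row 1: (0, 8, 4); set L[1][0]=4
  eliminate (2,0): mult=8, new row 2: (0, 10, 10); set L[2][0]=8
k=1: U[1][1]=8
  eliminate (2,1): mult=11, new row 2: (0, 0, 5); set L[2][1]=11

U[1][1] = 8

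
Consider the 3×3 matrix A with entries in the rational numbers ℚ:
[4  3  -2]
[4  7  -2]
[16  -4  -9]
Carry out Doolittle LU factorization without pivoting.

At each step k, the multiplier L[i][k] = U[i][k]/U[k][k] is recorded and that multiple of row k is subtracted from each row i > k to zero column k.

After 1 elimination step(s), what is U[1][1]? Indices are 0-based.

U[1][1] = 4

Step 1: pivot at (0,0) is 4.
  row1 ← row1 − (1)·row0  ⇒  L[1][0]=1, U row1=(0, 4, 0)
  row2 ← row2 − (4)·row0  ⇒  L[2][0]=4, U row2=(0, -16, -1)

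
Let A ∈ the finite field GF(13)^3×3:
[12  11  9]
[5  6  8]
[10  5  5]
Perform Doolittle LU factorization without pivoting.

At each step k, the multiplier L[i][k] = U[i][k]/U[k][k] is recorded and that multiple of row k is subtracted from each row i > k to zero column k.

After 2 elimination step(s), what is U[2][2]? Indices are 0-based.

U[2][2] = 10

[col 0] pivot 12
  R1 -= 8*R0 → (0, 9, 1)  (L[1][0] := 8)
  R2 -= 3*R0 → (0, 11, 4)  (L[2][0] := 3)
[col 1] pivot 9
  R2 -= 7*R1 → (0, 0, 10)  (L[2][1] := 7)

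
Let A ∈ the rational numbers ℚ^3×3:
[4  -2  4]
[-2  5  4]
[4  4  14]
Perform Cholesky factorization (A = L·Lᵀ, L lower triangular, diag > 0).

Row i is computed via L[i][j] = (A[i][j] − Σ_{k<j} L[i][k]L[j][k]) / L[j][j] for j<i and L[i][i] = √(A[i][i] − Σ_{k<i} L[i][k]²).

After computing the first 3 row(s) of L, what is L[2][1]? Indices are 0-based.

L[2][1] = 3

Step 1: L[0][0] = √(4) = 2.
  L[1][0] = (-2) / L[0][0] = -1.
Step 2: L[1][1] = √(4) = 2.
  L[2][0] = (4) / L[0][0] = 2.
  L[2][1] = (6) / L[1][1] = 3.
Step 3: L[2][2] = √(1) = 1.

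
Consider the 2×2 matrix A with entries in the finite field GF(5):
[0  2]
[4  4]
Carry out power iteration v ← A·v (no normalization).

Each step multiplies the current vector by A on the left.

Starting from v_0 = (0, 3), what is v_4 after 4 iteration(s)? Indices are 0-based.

v_0 = (0, 3).
v_1 = A·v_0 = (1, 2).
v_2 = A·v_1 = (4, 2).
v_3 = A·v_2 = (4, 4).
v_4 = A·v_3 = (3, 2).

v_4 = (3, 2)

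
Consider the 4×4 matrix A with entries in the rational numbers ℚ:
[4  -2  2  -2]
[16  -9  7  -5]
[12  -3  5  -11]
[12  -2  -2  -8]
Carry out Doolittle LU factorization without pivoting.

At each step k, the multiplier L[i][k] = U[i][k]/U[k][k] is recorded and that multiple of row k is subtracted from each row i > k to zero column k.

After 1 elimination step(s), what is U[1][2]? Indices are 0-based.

k=0: U[0][0]=4
  eliminate (1,0): mult=4, new row 1: (0, -1, -1, 3); set L[1][0]=4
  eliminate (2,0): mult=3, new row 2: (0, 3, -1, -5); set L[2][0]=3
  eliminate (3,0): mult=3, new row 3: (0, 4, -8, -2); set L[3][0]=3

U[1][2] = -1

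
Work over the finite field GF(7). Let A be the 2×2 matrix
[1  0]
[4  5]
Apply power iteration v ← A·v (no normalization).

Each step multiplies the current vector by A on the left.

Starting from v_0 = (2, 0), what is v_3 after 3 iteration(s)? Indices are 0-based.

v_3 = (2, 3)

v_0 = (2, 0).
v_1 = A·v_0 = (2, 1).
v_2 = A·v_1 = (2, 6).
v_3 = A·v_2 = (2, 3).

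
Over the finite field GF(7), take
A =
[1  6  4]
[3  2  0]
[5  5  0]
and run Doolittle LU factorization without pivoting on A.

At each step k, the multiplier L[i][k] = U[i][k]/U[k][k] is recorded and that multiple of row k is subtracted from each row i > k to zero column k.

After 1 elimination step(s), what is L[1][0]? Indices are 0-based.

Step 1: pivot at (0,0) is 1.
  row1 ← row1 − (3)·row0  ⇒  L[1][0]=3, U row1=(0, 5, 2)
  row2 ← row2 − (5)·row0  ⇒  L[2][0]=5, U row2=(0, 3, 1)

L[1][0] = 3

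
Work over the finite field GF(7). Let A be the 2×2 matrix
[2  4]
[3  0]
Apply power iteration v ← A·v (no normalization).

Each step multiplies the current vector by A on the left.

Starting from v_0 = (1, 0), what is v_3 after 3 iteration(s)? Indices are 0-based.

v_3 = (0, 6)

v_0 = (1, 0).
v_1 = A·v_0 = (2, 3).
v_2 = A·v_1 = (2, 6).
v_3 = A·v_2 = (0, 6).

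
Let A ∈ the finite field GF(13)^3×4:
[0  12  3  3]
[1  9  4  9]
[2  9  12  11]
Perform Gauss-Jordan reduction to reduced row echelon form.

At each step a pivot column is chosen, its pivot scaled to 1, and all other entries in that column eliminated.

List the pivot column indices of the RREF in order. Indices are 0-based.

pivot columns: 0, 1, 2

pivot(0,0): swap R0↔R1
pivot(0,0)=1: scale R0 → (1, 9, 4, 9)
  clear (2,0): R2 −= (2)R0 → (0, 4, 4, 6)
pivot(1,1)=12: scale R1 → (0, 1, 10, 10)
  clear (0,1): R0 −= (9)R1 → (1, 0, 5, 10)
  clear (2,1): R2 −= (4)R1 → (0, 0, 3, 5)
pivot(2,2)=3: scale R2 → (0, 0, 1, 6)
  clear (0,2): R0 −= (5)R2 → (1, 0, 0, 6)
  clear (1,2): R1 −= (10)R2 → (0, 1, 0, 2)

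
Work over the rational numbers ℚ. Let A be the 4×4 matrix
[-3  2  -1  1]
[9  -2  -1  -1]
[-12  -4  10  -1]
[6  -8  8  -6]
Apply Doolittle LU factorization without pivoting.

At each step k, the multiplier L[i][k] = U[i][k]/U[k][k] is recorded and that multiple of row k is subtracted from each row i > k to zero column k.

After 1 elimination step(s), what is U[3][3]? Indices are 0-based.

U[3][3] = -4

Step 1: pivot at (0,0) is -3.
  row1 ← row1 − (-3)·row0  ⇒  L[1][0]=-3, U row1=(0, 4, -4, 2)
  row2 ← row2 − (4)·row0  ⇒  L[2][0]=4, U row2=(0, -12, 14, -5)
  row3 ← row3 − (-2)·row0  ⇒  L[3][0]=-2, U row3=(0, -4, 6, -4)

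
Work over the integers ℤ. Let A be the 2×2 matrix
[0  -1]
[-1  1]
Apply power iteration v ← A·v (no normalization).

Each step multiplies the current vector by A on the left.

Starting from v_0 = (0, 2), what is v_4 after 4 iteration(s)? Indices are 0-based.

v_4 = (-6, 10)

v_0 = (0, 2).
v_1 = A·v_0 = (-2, 2).
v_2 = A·v_1 = (-2, 4).
v_3 = A·v_2 = (-4, 6).
v_4 = A·v_3 = (-6, 10).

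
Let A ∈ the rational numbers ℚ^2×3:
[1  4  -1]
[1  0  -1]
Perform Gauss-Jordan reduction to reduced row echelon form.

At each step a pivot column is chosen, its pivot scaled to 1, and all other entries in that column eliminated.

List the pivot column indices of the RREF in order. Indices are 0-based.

step 1: normalize row 0 (÷1) = (1, 4, -1)
  row 1: subtract 1×row0 = (0, -4, 0)
step 2: normalize row 1 (÷-4) = (0, 1, 0)
  row 0: subtract 4×row1 = (1, 0, -1)

pivot columns: 0, 1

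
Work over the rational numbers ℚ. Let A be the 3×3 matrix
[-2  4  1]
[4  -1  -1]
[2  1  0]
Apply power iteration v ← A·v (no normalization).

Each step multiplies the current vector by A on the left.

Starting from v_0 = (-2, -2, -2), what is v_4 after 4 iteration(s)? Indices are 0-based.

v_0 = (-2, -2, -2).
v_1 = A·v_0 = (-6, -4, -6).
v_2 = A·v_1 = (-10, -14, -16).
v_3 = A·v_2 = (-52, -10, -34).
v_4 = A·v_3 = (30, -164, -114).

v_4 = (30, -164, -114)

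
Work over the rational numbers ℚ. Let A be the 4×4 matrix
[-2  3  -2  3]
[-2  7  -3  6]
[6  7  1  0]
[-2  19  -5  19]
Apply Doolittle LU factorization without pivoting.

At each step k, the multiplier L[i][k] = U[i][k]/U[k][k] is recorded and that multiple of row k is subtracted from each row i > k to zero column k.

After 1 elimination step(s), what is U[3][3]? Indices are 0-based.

[col 0] pivot -2
  R1 -= 1*R0 → (0, 4, -1, 3)  (L[1][0] := 1)
  R2 -= -3*R0 → (0, 16, -5, 9)  (L[2][0] := -3)
  R3 -= 1*R0 → (0, 16, -3, 16)  (L[3][0] := 1)

U[3][3] = 16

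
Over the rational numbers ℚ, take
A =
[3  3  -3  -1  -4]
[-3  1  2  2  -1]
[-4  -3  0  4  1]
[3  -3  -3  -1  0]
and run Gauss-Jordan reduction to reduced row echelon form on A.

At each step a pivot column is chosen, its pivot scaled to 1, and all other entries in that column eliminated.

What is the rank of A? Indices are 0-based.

rank = 4

[1] R0 /= 3  ⇒  (1, 1, -1, -1/3, -4/3)
     R1 -= -3·R0  ⇒  (0, 4, -1, 1, -5)
     R2 -= -4·R0  ⇒  (0, 1, -4, 8/3, -13/3)
     R3 -= 3·R0  ⇒  (0, -6, 0, 0, 4)
[2] R1 /= 4  ⇒  (0, 1, -1/4, 1/4, -5/4)
     R0 -= 1·R1  ⇒  (1, 0, -3/4, -7/12, -1/12)
     R2 -= 1·R1  ⇒  (0, 0, -15/4, 29/12, -37/12)
     R3 -= -6·R1  ⇒  (0, 0, -3/2, 3/2, -7/2)
[3] R2 /= -15/4  ⇒  (0, 0, 1, -29/45, 37/45)
     R0 -= -3/4·R2  ⇒  (1, 0, 0, -16/15, 8/15)
     R1 -= -1/4·R2  ⇒  (0, 1, 0, 4/45, -47/45)
     R3 -= -3/2·R2  ⇒  (0, 0, 0, 8/15, -34/15)
[4] R3 /= 8/15  ⇒  (0, 0, 0, 1, -17/4)
     R0 -= -16/15·R3  ⇒  (1, 0, 0, 0, -4)
     R1 -= 4/45·R3  ⇒  (0, 1, 0, 0, -2/3)
     R2 -= -29/45·R3  ⇒  (0, 0, 1, 0, -23/12)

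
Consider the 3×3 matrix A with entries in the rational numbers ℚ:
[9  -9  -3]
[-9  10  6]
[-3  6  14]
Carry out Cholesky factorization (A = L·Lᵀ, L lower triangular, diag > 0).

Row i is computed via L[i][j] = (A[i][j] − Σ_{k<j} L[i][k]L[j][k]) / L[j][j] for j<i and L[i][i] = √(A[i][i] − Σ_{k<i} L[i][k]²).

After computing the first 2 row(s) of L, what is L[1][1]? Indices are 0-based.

L[1][1] = 1

Step 1: L[0][0] = √(9) = 3.
  L[1][0] = (-9) / L[0][0] = -3.
Step 2: L[1][1] = √(1) = 1.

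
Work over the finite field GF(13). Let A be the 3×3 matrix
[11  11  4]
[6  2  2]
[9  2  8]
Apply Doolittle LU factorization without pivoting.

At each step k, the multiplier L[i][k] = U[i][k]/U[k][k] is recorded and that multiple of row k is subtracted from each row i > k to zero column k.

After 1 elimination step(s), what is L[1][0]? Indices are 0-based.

Step 1: pivot at (0,0) is 11.
  row1 ← row1 − (10)·row0  ⇒  L[1][0]=10, U row1=(0, 9, 1)
  row2 ← row2 − (2)·row0  ⇒  L[2][0]=2, U row2=(0, 6, 0)

L[1][0] = 10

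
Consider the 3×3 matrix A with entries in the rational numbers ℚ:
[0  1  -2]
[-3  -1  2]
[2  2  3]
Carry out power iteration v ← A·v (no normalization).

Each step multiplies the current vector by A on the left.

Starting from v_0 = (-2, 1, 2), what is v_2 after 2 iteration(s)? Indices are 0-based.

v_0 = (-2, 1, 2).
v_1 = A·v_0 = (-3, 9, 4).
v_2 = A·v_1 = (1, 8, 24).

v_2 = (1, 8, 24)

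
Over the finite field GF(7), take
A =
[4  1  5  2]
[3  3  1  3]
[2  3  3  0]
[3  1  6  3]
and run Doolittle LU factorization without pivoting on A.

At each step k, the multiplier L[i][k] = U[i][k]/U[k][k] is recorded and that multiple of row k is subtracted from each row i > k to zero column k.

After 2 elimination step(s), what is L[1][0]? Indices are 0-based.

Step 1: pivot at (0,0) is 4.
  row1 ← row1 − (6)·row0  ⇒  L[1][0]=6, U row1=(0, 4, 6, 5)
  row2 ← row2 − (4)·row0  ⇒  L[2][0]=4, U row2=(0, 6, 4, 6)
  row3 ← row3 − (6)·row0  ⇒  L[3][0]=6, U row3=(0, 2, 4, 5)
Step 2: pivot at (1,1) is 4.
  row2 ← row2 − (5)·row1  ⇒  L[2][1]=5, U row2=(0, 0, 2, 2)
  row3 ← row3 − (4)·row1  ⇒  L[3][1]=4, U row3=(0, 0, 1, 6)

L[1][0] = 6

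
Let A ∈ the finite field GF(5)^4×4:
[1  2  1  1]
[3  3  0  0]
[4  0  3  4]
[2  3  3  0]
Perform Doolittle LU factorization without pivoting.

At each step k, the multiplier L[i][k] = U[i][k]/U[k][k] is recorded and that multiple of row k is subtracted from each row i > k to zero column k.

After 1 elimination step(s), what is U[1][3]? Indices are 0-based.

k=0: U[0][0]=1
  eliminate (1,0): mult=3, new row 1: (0, 2, 2, 2); set L[1][0]=3
  eliminate (2,0): mult=4, new row 2: (0, 2, 4, 0); set L[2][0]=4
  eliminate (3,0): mult=2, new row 3: (0, 4, 1, 3); set L[3][0]=2

U[1][3] = 2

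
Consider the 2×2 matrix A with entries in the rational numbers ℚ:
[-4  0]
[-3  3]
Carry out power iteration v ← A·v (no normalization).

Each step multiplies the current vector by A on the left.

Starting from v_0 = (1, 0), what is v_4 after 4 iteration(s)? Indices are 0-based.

v_4 = (256, 75)

v_0 = (1, 0).
v_1 = A·v_0 = (-4, -3).
v_2 = A·v_1 = (16, 3).
v_3 = A·v_2 = (-64, -39).
v_4 = A·v_3 = (256, 75).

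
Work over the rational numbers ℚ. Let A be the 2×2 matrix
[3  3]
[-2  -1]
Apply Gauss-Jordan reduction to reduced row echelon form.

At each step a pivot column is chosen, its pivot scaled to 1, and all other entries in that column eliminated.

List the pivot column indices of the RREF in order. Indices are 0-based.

[1] R0 /= 3  ⇒  (1, 1)
     R1 -= -2·R0  ⇒  (0, 1)
[2] R1 /= 1  ⇒  (0, 1)
     R0 -= 1·R1  ⇒  (1, 0)

pivot columns: 0, 1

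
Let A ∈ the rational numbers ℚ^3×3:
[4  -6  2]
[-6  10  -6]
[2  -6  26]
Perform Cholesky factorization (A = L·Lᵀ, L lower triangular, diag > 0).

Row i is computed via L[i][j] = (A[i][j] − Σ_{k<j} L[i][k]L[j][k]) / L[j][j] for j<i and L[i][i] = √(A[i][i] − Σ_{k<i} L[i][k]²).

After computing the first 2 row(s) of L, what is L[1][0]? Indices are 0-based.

Step 1: L[0][0] = √(4) = 2.
  L[1][0] = (-6) / L[0][0] = -3.
Step 2: L[1][1] = √(1) = 1.

L[1][0] = -3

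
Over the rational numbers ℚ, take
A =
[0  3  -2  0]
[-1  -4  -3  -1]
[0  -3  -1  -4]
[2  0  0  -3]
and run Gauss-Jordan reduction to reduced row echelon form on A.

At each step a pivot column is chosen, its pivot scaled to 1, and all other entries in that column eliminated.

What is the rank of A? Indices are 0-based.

rank = 4

step 1: exchange rows 0,1
step 1: normalize row 0 (÷-1) = (1, 4, 3, 1)
  row 3: subtract 2×row0 = (0, -8, -6, -5)
step 2: normalize row 1 (÷3) = (0, 1, -2/3, 0)
  row 0: subtract 4×row1 = (1, 0, 17/3, 1)
  row 2: subtract -3×row1 = (0, 0, -3, -4)
  row 3: subtract -8×row1 = (0, 0, -34/3, -5)
step 3: normalize row 2 (÷-3) = (0, 0, 1, 4/3)
  row 0: subtract 17/3×row2 = (1, 0, 0, -59/9)
  row 1: subtract -2/3×row2 = (0, 1, 0, 8/9)
  row 3: subtract -34/3×row2 = (0, 0, 0, 91/9)
step 4: normalize row 3 (÷91/9) = (0, 0, 0, 1)
  row 0: subtract -59/9×row3 = (1, 0, 0, 0)
  row 1: subtract 8/9×row3 = (0, 1, 0, 0)
  row 2: subtract 4/3×row3 = (0, 0, 1, 0)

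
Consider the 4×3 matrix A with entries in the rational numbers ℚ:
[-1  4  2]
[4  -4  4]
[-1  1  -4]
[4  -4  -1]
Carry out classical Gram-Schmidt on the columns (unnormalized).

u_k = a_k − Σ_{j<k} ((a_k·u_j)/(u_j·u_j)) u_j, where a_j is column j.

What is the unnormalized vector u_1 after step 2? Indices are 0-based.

u_1 = (99/34, 6/17, -3/34, 6/17)

Step 1: u_0 = a_0 = (-1, 4, -1, 4).
Step 2: u_1 = a_1 − (-37/34)·u_0 = (99/34, 6/17, -3/34, 6/17).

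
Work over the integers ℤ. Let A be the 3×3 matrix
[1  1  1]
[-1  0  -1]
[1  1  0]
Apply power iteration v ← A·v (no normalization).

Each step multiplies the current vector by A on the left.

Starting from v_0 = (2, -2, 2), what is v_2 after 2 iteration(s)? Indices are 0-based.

v_0 = (2, -2, 2).
v_1 = A·v_0 = (2, -4, 0).
v_2 = A·v_1 = (-2, -2, -2).

v_2 = (-2, -2, -2)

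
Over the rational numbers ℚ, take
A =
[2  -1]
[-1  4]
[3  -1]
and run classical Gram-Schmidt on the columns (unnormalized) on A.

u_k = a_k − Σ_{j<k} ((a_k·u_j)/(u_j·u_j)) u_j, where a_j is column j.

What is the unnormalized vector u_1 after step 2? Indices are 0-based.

u_1 = (2/7, 47/14, 13/14)

Step 1: u_0 = a_0 = (2, -1, 3).
Step 2: u_1 = a_1 − (-9/14)·u_0 = (2/7, 47/14, 13/14).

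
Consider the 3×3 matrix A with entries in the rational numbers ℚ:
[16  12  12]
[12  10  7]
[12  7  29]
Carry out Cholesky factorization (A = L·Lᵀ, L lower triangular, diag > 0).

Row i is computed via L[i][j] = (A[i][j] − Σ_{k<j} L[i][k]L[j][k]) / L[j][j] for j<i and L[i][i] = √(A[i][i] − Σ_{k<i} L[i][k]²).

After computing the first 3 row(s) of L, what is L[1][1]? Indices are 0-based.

L[1][1] = 1

Step 1: L[0][0] = √(16) = 4.
  L[1][0] = (12) / L[0][0] = 3.
Step 2: L[1][1] = √(1) = 1.
  L[2][0] = (12) / L[0][0] = 3.
  L[2][1] = (-2) / L[1][1] = -2.
Step 3: L[2][2] = √(16) = 4.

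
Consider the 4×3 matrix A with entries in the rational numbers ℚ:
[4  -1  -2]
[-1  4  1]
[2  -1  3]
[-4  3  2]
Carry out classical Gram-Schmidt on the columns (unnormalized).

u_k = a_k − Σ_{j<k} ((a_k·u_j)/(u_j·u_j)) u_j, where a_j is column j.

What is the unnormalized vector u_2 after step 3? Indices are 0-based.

Step 1: u_0 = a_0 = (4, -1, 2, -4).
Step 2: u_1 = a_1 − (-22/37)·u_0 = (51/37, 126/37, 7/37, 23/37).
Step 3: u_2 = a_2 − (-11/37)·u_0 − (91/515)·u_1 = (-543/515, 52/515, 1834/515, 361/515).

u_2 = (-543/515, 52/515, 1834/515, 361/515)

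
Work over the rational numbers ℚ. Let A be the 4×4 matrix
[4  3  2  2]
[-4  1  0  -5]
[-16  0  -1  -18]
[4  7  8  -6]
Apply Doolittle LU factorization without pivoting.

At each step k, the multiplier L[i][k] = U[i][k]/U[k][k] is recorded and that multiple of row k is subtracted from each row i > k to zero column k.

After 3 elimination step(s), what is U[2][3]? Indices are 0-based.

k=0: U[0][0]=4
  eliminate (1,0): mult=-1, new row 1: (0, 4, 2, -3); set L[1][0]=-1
  eliminate (2,0): mult=-4, new row 2: (0, 12, 7, -10); set L[2][0]=-4
  eliminate (3,0): mult=1, new row 3: (0, 4, 6, -8); set L[3][0]=1
k=1: U[1][1]=4
  eliminate (2,1): mult=3, new row 2: (0, 0, 1, -1); set L[2][1]=3
  eliminate (3,1): mult=1, new row 3: (0, 0, 4, -5); set L[3][1]=1
k=2: U[2][2]=1
  eliminate (3,2): mult=4, new row 3: (0, 0, 0, -1); set L[3][2]=4

U[2][3] = -1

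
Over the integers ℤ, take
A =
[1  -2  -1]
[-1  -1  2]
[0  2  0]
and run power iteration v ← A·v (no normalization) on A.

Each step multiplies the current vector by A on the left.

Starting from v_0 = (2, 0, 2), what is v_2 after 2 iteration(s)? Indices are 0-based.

v_0 = (2, 0, 2).
v_1 = A·v_0 = (0, 2, 0).
v_2 = A·v_1 = (-4, -2, 4).

v_2 = (-4, -2, 4)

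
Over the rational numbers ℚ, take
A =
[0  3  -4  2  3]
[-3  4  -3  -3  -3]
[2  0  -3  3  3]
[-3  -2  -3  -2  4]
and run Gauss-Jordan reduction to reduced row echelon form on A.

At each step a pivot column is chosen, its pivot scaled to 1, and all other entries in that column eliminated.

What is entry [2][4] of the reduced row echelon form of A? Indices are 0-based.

pivot(0,0): swap R0↔R1
pivot(0,0)=-3: scale R0 → (1, -4/3, 1, 1, 1)
  clear (2,0): R2 −= (2)R0 → (0, 8/3, -5, 1, 1)
  clear (3,0): R3 −= (-3)R0 → (0, -6, 0, 1, 7)
pivot(1,1)=3: scale R1 → (0, 1, -4/3, 2/3, 1)
  clear (0,1): R0 −= (-4/3)R1 → (1, 0, -7/9, 17/9, 7/3)
  clear (2,1): R2 −= (8/3)R1 → (0, 0, -13/9, -7/9, -5/3)
  clear (3,1): R3 −= (-6)R1 → (0, 0, -8, 5, 13)
pivot(2,2)=-13/9: scale R2 → (0, 0, 1, 7/13, 15/13)
  clear (0,2): R0 −= (-7/9)R2 → (1, 0, 0, 30/13, 42/13)
  clear (1,2): R1 −= (-4/3)R2 → (0, 1, 0, 18/13, 33/13)
  clear (3,2): R3 −= (-8)R2 → (0, 0, 0, 121/13, 289/13)
pivot(3,3)=121/13: scale R3 → (0, 0, 0, 1, 289/121)
  clear (0,3): R0 −= (30/13)R3 → (1, 0, 0, 0, -276/121)
  clear (1,3): R1 −= (18/13)R3 → (0, 1, 0, 0, -93/121)
  clear (2,3): R2 −= (7/13)R3 → (0, 0, 1, 0, -16/121)

M[2][4] = -16/121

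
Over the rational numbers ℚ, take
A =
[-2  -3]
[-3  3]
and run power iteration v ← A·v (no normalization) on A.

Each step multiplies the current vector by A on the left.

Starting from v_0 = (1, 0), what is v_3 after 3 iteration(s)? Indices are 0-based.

v_3 = (-17, -48)

v_0 = (1, 0).
v_1 = A·v_0 = (-2, -3).
v_2 = A·v_1 = (13, -3).
v_3 = A·v_2 = (-17, -48).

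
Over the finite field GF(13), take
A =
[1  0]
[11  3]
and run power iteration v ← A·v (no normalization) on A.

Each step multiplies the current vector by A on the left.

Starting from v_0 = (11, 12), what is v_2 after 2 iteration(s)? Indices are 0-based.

v_0 = (11, 12).
v_1 = A·v_0 = (11, 1).
v_2 = A·v_1 = (11, 7).

v_2 = (11, 7)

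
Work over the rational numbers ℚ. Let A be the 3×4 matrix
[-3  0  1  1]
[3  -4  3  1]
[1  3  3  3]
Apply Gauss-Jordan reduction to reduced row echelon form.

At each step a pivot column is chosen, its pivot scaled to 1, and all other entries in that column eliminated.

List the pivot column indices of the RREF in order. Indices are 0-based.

pivot columns: 0, 1, 2

pivot(0,0)=-3: scale R0 → (1, 0, -1/3, -1/3)
  clear (1,0): R1 −= (3)R0 → (0, -4, 4, 2)
  clear (2,0): R2 −= (1)R0 → (0, 3, 10/3, 10/3)
pivot(1,1)=-4: scale R1 → (0, 1, -1, -1/2)
  clear (2,1): R2 −= (3)R1 → (0, 0, 19/3, 29/6)
pivot(2,2)=19/3: scale R2 → (0, 0, 1, 29/38)
  clear (0,2): R0 −= (-1/3)R2 → (1, 0, 0, -3/38)
  clear (1,2): R1 −= (-1)R2 → (0, 1, 0, 5/19)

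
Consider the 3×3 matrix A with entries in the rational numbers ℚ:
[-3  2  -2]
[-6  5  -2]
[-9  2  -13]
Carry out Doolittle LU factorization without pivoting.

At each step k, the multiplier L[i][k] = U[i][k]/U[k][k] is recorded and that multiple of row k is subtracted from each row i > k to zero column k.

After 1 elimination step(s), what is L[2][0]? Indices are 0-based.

[col 0] pivot -3
  R1 -= 2*R0 → (0, 1, 2)  (L[1][0] := 2)
  R2 -= 3*R0 → (0, -4, -7)  (L[2][0] := 3)

L[2][0] = 3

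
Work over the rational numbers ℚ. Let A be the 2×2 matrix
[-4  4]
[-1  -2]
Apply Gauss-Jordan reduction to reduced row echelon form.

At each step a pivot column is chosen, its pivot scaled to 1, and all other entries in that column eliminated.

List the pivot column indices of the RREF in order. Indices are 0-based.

pivot columns: 0, 1

pivot(0,0)=-4: scale R0 → (1, -1)
  clear (1,0): R1 −= (-1)R0 → (0, -3)
pivot(1,1)=-3: scale R1 → (0, 1)
  clear (0,1): R0 −= (-1)R1 → (1, 0)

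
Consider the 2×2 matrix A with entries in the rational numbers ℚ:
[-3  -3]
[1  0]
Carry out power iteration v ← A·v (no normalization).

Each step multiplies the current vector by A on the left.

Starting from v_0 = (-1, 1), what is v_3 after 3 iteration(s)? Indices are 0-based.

v_3 = (-9, 3)

v_0 = (-1, 1).
v_1 = A·v_0 = (0, -1).
v_2 = A·v_1 = (3, 0).
v_3 = A·v_2 = (-9, 3).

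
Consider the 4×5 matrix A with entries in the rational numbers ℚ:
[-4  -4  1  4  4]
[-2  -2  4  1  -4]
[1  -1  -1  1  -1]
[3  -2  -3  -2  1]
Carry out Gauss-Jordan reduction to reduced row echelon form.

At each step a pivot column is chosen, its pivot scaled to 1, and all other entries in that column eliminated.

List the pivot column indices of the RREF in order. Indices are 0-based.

pivot columns: 0, 1, 2, 3

[1] R0 /= -4  ⇒  (1, 1, -1/4, -1, -1)
     R1 -= -2·R0  ⇒  (0, 0, 7/2, -1, -6)
     R2 -= 1·R0  ⇒  (0, -2, -3/4, 2, 0)
     R3 -= 3·R0  ⇒  (0, -5, -9/4, 1, 4)
[2] R1 <-> R2
[2] R1 /= -2  ⇒  (0, 1, 3/8, -1, 0)
     R0 -= 1·R1  ⇒  (1, 0, -5/8, 0, -1)
     R3 -= -5·R1  ⇒  (0, 0, -3/8, -4, 4)
[3] R2 /= 7/2  ⇒  (0, 0, 1, -2/7, -12/7)
     R0 -= -5/8·R2  ⇒  (1, 0, 0, -5/28, -29/14)
     R1 -= 3/8·R2  ⇒  (0, 1, 0, -25/28, 9/14)
     R3 -= -3/8·R2  ⇒  (0, 0, 0, -115/28, 47/14)
[4] R3 /= -115/28  ⇒  (0, 0, 0, 1, -94/115)
     R0 -= -5/28·R3  ⇒  (1, 0, 0, 0, -51/23)
     R1 -= -25/28·R3  ⇒  (0, 1, 0, 0, -2/23)
     R2 -= -2/7·R3  ⇒  (0, 0, 1, 0, -224/115)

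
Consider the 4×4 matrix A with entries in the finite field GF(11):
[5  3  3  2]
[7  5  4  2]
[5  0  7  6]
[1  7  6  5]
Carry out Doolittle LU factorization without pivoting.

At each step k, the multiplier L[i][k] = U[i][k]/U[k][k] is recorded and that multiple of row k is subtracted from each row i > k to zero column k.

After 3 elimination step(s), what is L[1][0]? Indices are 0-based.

k=0: U[0][0]=5
  eliminate (1,0): mult=8, new row 1: (0, 3, 2, 8); set L[1][0]=8
  eliminate (2,0): mult=1, new row 2: (0, 8, 4, 4); set L[2][0]=1
  eliminate (3,0): mult=9, new row 3: (0, 2, 1, 9); set L[3][0]=9
k=1: U[1][1]=3
  eliminate (2,1): mult=10, new row 2: (0, 0, 6, 1); set L[2][1]=10
  eliminate (3,1): mult=8, new row 3: (0, 0, 7, 0); set L[3][1]=8
k=2: U[2][2]=6
  eliminate (3,2): mult=3, new row 3: (0, 0, 0, 8); set L[3][2]=3

L[1][0] = 8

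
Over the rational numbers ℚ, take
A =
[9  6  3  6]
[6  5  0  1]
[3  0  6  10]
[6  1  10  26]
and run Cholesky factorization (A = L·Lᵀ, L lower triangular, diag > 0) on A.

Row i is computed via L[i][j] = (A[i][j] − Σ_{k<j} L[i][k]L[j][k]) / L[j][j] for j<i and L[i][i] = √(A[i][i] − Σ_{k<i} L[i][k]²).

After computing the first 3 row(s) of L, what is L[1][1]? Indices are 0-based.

L[1][1] = 1

Step 1: L[0][0] = √(9) = 3.
  L[1][0] = (6) / L[0][0] = 2.
Step 2: L[1][1] = √(1) = 1.
  L[2][0] = (3) / L[0][0] = 1.
  L[2][1] = (-2) / L[1][1] = -2.
Step 3: L[2][2] = √(1) = 1.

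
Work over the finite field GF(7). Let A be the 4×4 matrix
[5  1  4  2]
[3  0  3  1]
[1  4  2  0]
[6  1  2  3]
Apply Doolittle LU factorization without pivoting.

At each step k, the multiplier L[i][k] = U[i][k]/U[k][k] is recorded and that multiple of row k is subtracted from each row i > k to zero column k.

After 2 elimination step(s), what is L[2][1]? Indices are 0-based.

L[2][1] = 3

k=0: U[0][0]=5
  eliminate (1,0): mult=2, new row 1: (0, 5, 2, 4); set L[1][0]=2
  eliminate (2,0): mult=3, new row 2: (0, 1, 4, 1); set L[2][0]=3
  eliminate (3,0): mult=4, new row 3: (0, 4, 0, 2); set L[3][0]=4
k=1: U[1][1]=5
  eliminate (2,1): mult=3, new row 2: (0, 0, 5, 3); set L[2][1]=3
  eliminate (3,1): mult=5, new row 3: (0, 0, 4, 3); set L[3][1]=5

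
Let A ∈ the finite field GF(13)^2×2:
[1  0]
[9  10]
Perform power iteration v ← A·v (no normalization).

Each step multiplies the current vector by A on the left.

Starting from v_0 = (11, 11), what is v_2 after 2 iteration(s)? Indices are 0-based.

v_0 = (11, 11).
v_1 = A·v_0 = (11, 1).
v_2 = A·v_1 = (11, 5).

v_2 = (11, 5)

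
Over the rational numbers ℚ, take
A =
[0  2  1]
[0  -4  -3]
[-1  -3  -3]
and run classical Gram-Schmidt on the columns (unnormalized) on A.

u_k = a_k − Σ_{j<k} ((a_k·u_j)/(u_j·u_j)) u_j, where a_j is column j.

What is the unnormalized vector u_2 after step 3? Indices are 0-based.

u_2 = (-2/5, -1/5, 0)

Step 1: u_0 = a_0 = (0, 0, -1).
Step 2: u_1 = a_1 − (3)·u_0 = (2, -4, 0).
Step 3: u_2 = a_2 − (3)·u_0 − (7/10)·u_1 = (-2/5, -1/5, 0).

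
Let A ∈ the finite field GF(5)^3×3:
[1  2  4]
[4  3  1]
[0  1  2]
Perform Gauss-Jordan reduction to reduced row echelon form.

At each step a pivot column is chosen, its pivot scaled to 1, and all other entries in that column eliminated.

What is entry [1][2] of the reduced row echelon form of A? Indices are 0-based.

[1] R0 /= 1  ⇒  (1, 2, 4)
     R1 -= 4·R0  ⇒  (0, 0, 0)
[2] R1 <-> R2
[2] R1 /= 1  ⇒  (0, 1, 2)
     R0 -= 2·R1  ⇒  (1, 0, 0)
column 2 empty below row 2

M[1][2] = 2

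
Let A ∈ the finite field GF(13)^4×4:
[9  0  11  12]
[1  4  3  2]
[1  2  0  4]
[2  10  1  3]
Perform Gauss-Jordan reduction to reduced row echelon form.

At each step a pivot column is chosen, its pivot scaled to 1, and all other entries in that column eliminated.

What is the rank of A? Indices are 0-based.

rank = 4

step 1: normalize row 0 (÷9) = (1, 0, 7, 10)
  row 1: subtract 1×row0 = (0, 4, 9, 5)
  row 2: subtract 1×row0 = (0, 2, 6, 7)
  row 3: subtract 2×row0 = (0, 10, 0, 9)
step 2: normalize row 1 (÷4) = (0, 1, 12, 11)
  row 2: subtract 2×row1 = (0, 0, 8, 11)
  row 3: subtract 10×row1 = (0, 0, 10, 3)
step 3: normalize row 2 (÷8) = (0, 0, 1, 3)
  row 0: subtract 7×row2 = (1, 0, 0, 2)
  row 1: subtract 12×row2 = (0, 1, 0, 1)
  row 3: subtract 10×row2 = (0, 0, 0, 12)
step 4: normalize row 3 (÷12) = (0, 0, 0, 1)
  row 0: subtract 2×row3 = (1, 0, 0, 0)
  row 1: subtract 1×row3 = (0, 1, 0, 0)
  row 2: subtract 3×row3 = (0, 0, 1, 0)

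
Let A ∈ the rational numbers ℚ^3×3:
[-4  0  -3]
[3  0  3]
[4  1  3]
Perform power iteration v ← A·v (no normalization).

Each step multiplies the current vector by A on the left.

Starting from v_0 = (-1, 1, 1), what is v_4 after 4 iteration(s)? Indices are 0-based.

v_0 = (-1, 1, 1).
v_1 = A·v_0 = (1, 0, 0).
v_2 = A·v_1 = (-4, 3, 4).
v_3 = A·v_2 = (4, 0, -1).
v_4 = A·v_3 = (-13, 9, 13).

v_4 = (-13, 9, 13)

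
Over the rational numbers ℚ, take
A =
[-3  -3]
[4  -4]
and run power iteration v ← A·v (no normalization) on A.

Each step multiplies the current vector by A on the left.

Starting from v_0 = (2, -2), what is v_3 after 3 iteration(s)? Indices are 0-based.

v_3 = (336, 64)

v_0 = (2, -2).
v_1 = A·v_0 = (0, 16).
v_2 = A·v_1 = (-48, -64).
v_3 = A·v_2 = (336, 64).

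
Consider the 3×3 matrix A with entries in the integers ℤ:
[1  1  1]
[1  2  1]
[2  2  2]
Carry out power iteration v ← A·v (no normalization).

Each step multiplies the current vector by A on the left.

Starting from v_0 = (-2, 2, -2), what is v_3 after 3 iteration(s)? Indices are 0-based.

v_3 = (-24, -30, -48)

v_0 = (-2, 2, -2).
v_1 = A·v_0 = (-2, 0, -4).
v_2 = A·v_1 = (-6, -6, -12).
v_3 = A·v_2 = (-24, -30, -48).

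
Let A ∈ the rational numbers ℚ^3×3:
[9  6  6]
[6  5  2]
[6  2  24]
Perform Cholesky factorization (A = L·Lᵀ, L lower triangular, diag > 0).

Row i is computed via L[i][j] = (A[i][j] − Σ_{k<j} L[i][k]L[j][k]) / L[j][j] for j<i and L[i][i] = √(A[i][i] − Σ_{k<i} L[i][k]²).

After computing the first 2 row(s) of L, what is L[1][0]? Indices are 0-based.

Step 1: L[0][0] = √(9) = 3.
  L[1][0] = (6) / L[0][0] = 2.
Step 2: L[1][1] = √(1) = 1.

L[1][0] = 2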